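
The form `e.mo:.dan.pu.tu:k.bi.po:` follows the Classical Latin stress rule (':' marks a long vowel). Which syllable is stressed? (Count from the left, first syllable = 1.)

Classical Latin: stress the penult if heavy (long vowel or closed), else the antepenult.
Weights: 5 tu:k H, 6 bi L, 7 po: H.
The penult (syllable 6, bi) is light, so stress falls on the antepenult (syllable 5, tu:k).
Stress on syllable 5: e.mo:.dan.pu.ˈtu:k.bi.po:.

5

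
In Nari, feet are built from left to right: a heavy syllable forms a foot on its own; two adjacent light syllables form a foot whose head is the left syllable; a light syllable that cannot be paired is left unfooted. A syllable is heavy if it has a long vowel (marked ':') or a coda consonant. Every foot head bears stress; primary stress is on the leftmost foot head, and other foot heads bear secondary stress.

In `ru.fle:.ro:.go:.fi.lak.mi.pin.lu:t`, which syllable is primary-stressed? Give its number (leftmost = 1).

Weights: 1 ru L, 2 fle: H, 3 ro: H, 4 go: H, 5 fi L, 6 lak H, 7 mi L, 8 pin H, 9 lu:t H.
Parse left to right (heavy = foot alone; LL = one foot; stranded L unfooted): ru (ˈfle:) (ˈro:) (ˈgo:) fi (ˈlak) mi (ˈpin) (ˈlu:t).
Foot heads: 2, 3, 4, 6, 8, 9.
Primary stress on the leftmost head = syllable 2.
Primary stress: syllable 2 → ru.ˈfle:.ro:.go:.fi.lak.mi.pin.lu:t.

2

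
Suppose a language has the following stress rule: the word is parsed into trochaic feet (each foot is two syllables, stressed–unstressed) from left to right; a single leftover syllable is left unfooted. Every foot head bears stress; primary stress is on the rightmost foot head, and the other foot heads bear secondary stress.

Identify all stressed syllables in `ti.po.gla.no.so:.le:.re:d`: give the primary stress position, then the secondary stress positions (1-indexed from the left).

Parse left to right into trochaic (ˈσσ) feet: (ˈti.po) (ˈgla.no) (ˈso:.le:) re:d. Syllable 7 is left unfooted.
Foot heads (stressed positions): 1, 3, 5.
End Rule Rightmost: primary stress on the rightmost head = syllable 5.
Secondary stress on 1, 3: ˌti.po.ˌgla.no.ˈso:.le:.re:d.

primary 5, secondary 1, 3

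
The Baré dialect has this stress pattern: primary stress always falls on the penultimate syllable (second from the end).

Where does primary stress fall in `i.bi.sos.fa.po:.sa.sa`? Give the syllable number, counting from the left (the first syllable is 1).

6

The word has 7 syllables; the penultimate syllable (second from the end) is syllable 6 (sa).
Primary stress: syllable 6 → i.bi.sos.fa.po:.ˈsa.sa.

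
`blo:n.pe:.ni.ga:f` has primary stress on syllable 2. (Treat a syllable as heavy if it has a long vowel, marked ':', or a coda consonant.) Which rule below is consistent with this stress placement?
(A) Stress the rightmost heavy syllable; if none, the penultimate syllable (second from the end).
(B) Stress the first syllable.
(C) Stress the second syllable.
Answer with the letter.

C

Rule A → syllable 4 (observed: 2).
Rule B → syllable 1 (observed: 2).
Rule C → syllable 2 ✓.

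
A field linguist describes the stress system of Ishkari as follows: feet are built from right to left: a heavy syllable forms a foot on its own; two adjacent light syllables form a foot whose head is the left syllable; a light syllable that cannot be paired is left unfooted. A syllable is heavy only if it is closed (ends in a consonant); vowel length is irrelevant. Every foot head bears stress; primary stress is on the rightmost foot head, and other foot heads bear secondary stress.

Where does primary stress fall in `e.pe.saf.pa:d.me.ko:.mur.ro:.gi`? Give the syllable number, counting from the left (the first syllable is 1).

8

Weights: 1 e L, 2 pe L, 3 saf H, 4 pa:d H, 5 me L, 6 ko: L, 7 mur H, 8 ro: L, 9 gi L.
Parse right to left (heavy = foot alone; LL = one foot; stranded L unfooted): (ˈe.pe) (ˈsaf) (ˈpa:d) (ˈme.ko:) (ˈmur) (ˈro:.gi).
Foot heads: 1, 3, 4, 5, 7, 8.
Primary stress on the rightmost head = syllable 8.
Primary stress: syllable 8 → e.pe.saf.pa:d.me.ko:.mur.ˈro:.gi.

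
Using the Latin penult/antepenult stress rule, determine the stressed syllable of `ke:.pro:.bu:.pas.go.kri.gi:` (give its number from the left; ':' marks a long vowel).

Classical Latin: stress the penult if heavy (long vowel or closed), else the antepenult.
Weights: 5 go L, 6 kri L, 7 gi: H.
The penult (syllable 6, kri) is light, so stress falls on the antepenult (syllable 5, go).
Stress on syllable 5: ke:.pro:.bu:.pas.ˈgo.kri.gi:.

5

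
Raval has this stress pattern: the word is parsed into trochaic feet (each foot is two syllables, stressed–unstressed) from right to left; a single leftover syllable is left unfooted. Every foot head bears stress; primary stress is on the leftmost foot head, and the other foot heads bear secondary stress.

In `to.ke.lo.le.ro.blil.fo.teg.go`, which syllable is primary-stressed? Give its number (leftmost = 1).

2

Parse right to left into trochaic (ˈσσ) feet: to (ˈke.lo) (ˈle.ro) (ˈblil.fo) (ˈteg.go). Syllable 1 is left unfooted.
Foot heads (stressed positions): 2, 4, 6, 8.
End Rule Leftmost: primary stress on the leftmost head = syllable 2.
Primary stress: syllable 2 → to.ˈke.lo.le.ro.blil.fo.teg.go.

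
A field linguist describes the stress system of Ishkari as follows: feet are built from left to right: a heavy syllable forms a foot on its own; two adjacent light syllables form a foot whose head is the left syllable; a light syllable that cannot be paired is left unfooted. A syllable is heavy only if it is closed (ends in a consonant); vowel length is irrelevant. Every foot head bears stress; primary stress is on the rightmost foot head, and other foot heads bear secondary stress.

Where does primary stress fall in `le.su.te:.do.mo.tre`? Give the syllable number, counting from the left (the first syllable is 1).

5

Weights: 1 le L, 2 su L, 3 te: L, 4 do L, 5 mo L, 6 tre L.
Parse left to right (heavy = foot alone; LL = one foot; stranded L unfooted): (ˈle.su) (ˈte:.do) (ˈmo.tre).
Foot heads: 1, 3, 5.
Primary stress on the rightmost head = syllable 5.
Primary stress: syllable 5 → le.su.te:.do.ˈmo.tre.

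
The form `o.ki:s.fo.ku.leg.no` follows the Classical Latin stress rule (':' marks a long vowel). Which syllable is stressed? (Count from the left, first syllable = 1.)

Classical Latin: stress the penult if heavy (long vowel or closed), else the antepenult.
Weights: 4 ku L, 5 leg H, 6 no L.
The penult (syllable 5, leg) is heavy, so it takes stress.
Stress on syllable 5: o.ki:s.fo.ku.ˈleg.no.

5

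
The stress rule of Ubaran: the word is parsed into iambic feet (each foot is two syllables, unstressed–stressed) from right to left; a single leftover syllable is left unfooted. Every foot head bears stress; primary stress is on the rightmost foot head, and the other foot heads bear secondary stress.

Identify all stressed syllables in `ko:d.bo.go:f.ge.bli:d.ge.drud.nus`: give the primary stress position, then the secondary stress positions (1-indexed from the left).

Parse right to left into iambic (σˈσ) feet: (ko:d.ˈbo) (go:f.ˈge) (bli:d.ˈge) (drud.ˈnus).
Foot heads (stressed positions): 2, 4, 6, 8.
End Rule Rightmost: primary stress on the rightmost head = syllable 8.
Secondary stress on 2, 4, 6: ko:d.ˌbo.go:f.ˌge.bli:d.ˌge.drud.ˈnus.

primary 8, secondary 2, 4, 6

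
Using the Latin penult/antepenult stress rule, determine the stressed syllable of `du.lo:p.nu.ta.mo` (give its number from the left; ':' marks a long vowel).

Classical Latin: stress the penult if heavy (long vowel or closed), else the antepenult.
Weights: 3 nu L, 4 ta L, 5 mo L.
The penult (syllable 4, ta) is light, so stress falls on the antepenult (syllable 3, nu).
Stress on syllable 3: du.lo:p.ˈnu.ta.mo.

3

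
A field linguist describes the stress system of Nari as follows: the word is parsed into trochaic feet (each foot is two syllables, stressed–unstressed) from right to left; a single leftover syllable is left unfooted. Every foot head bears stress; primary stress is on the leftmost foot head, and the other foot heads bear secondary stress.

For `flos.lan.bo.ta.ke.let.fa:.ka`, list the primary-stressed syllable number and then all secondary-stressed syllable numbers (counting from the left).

Parse right to left into trochaic (ˈσσ) feet: (ˈflos.lan) (ˈbo.ta) (ˈke.let) (ˈfa:.ka).
Foot heads (stressed positions): 1, 3, 5, 7.
End Rule Leftmost: primary stress on the leftmost head = syllable 1.
Secondary stress on 3, 5, 7: ˈflos.lan.ˌbo.ta.ˌke.let.ˌfa:.ka.

primary 1, secondary 3, 5, 7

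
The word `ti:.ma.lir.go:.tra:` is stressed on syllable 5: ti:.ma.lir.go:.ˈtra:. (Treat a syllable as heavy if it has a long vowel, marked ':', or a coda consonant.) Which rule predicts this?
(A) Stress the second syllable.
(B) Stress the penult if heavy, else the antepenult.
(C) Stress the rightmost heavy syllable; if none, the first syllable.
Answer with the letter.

C

Rule A → syllable 2 (observed: 5).
Rule B → syllable 4 (observed: 5).
Rule C → syllable 5 ✓.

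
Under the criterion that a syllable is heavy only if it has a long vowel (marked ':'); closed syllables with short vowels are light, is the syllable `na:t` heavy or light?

`na:t`: long vowel, closed (coda /t/). Long vowel → heavy.

heavy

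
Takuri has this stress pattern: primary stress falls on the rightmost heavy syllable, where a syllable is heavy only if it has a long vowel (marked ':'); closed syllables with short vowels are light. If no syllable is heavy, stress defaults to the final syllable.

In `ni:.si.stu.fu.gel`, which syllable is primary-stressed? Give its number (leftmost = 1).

Weights: 1 ni: H, 2 si L, 3 stu L, 4 fu L, 5 gel L.
Heavy syllables in the domain: 1. The rightmost is syllable 1 (ni:).
Primary stress: syllable 1 → ˈni:.si.stu.fu.gel.

1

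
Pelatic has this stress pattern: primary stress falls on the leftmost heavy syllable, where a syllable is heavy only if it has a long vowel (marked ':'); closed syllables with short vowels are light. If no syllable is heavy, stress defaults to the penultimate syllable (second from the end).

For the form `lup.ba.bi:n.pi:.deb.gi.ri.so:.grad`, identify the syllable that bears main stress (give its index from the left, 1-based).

Weights: 1 lup L, 2 ba L, 3 bi:n H, 4 pi: H, 5 deb L, 6 gi L, 7 ri L, 8 so: H, 9 grad L.
Heavy syllables in the domain: 3, 4, 8. The leftmost is syllable 3 (bi:n).
Primary stress: syllable 3 → lup.ba.ˈbi:n.pi:.deb.gi.ri.so:.grad.

3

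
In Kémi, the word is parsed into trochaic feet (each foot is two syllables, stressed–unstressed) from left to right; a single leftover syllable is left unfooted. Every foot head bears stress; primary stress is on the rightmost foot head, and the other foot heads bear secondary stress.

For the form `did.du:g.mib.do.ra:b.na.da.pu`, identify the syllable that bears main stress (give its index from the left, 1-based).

7

Parse left to right into trochaic (ˈσσ) feet: (ˈdid.du:g) (ˈmib.do) (ˈra:b.na) (ˈda.pu).
Foot heads (stressed positions): 1, 3, 5, 7.
End Rule Rightmost: primary stress on the rightmost head = syllable 7.
Primary stress: syllable 7 → did.du:g.mib.do.ra:b.na.ˈda.pu.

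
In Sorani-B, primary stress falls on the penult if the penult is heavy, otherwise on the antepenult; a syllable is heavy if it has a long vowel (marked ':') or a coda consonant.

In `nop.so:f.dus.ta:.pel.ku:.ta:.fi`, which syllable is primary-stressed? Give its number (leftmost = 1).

7

Weights: 6 ku: H, 7 ta: H, 8 fi L.
The penult (syllable 7, ta:) is heavy, so it takes stress.
Primary stress: syllable 7 → nop.so:f.dus.ta:.pel.ku:.ˈta:.fi.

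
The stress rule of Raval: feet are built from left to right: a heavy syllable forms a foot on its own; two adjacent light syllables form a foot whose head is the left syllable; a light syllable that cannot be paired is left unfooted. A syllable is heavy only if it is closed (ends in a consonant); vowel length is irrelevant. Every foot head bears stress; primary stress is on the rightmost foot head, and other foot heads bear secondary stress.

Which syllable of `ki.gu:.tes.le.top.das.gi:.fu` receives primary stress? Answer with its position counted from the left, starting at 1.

7

Weights: 1 ki L, 2 gu: L, 3 tes H, 4 le L, 5 top H, 6 das H, 7 gi: L, 8 fu L.
Parse left to right (heavy = foot alone; LL = one foot; stranded L unfooted): (ˈki.gu:) (ˈtes) le (ˈtop) (ˈdas) (ˈgi:.fu).
Foot heads: 1, 3, 5, 6, 7.
Primary stress on the rightmost head = syllable 7.
Primary stress: syllable 7 → ki.gu:.tes.le.top.das.ˈgi:.fu.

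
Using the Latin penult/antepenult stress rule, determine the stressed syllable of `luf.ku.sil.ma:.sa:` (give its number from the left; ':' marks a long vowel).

Classical Latin: stress the penult if heavy (long vowel or closed), else the antepenult.
Weights: 3 sil H, 4 ma: H, 5 sa: H.
The penult (syllable 4, ma:) is heavy, so it takes stress.
Stress on syllable 4: luf.ku.sil.ˈma:.sa:.

4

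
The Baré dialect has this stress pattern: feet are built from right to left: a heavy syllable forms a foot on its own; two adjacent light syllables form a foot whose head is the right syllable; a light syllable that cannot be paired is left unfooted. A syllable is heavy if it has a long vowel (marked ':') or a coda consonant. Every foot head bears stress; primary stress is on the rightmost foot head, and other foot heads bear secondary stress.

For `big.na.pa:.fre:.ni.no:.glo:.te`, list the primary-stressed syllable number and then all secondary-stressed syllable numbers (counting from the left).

primary 7, secondary 1, 3, 4, 6

Weights: 1 big H, 2 na L, 3 pa: H, 4 fre: H, 5 ni L, 6 no: H, 7 glo: H, 8 te L.
Parse right to left (heavy = foot alone; LL = one foot; stranded L unfooted): (ˈbig) na (ˈpa:) (ˈfre:) ni (ˈno:) (ˈglo:) te.
Foot heads: 1, 3, 4, 6, 7.
Primary stress on the rightmost head = syllable 7.
Secondary stress on 1, 3, 4, 6: ˌbig.na.ˌpa:.ˌfre:.ni.ˌno:.ˈglo:.te.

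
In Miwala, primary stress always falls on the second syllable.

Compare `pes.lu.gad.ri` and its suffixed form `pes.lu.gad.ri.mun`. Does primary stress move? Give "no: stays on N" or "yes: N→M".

no: stays on 2

Base `pes.lu.gad.ri` (4 syllables):
  The word has 4 syllables; the second syllable is syllable 2 (lu).
  → primary stress on syllable 2.
Suffixed `pes.lu.gad.ri.mun` (5 syllables):
  The word has 5 syllables; the second syllable is syllable 2 (lu).
  → primary stress on syllable 2.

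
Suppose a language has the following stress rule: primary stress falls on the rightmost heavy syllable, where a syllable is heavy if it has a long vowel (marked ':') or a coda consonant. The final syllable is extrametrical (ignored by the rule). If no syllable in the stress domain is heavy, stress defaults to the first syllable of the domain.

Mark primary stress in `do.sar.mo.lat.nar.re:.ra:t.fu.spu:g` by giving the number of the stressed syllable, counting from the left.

The final syllable (9, spu:g) is extrametrical; the stress domain is syllables 1–8.
Weights: 1 do L, 2 sar H, 3 mo L, 4 lat H, 5 nar H, 6 re: H, 7 ra:t H, 8 fu L.
Heavy syllables in the domain: 2, 4, 5, 6, 7. The rightmost is syllable 7 (ra:t).
Primary stress: syllable 7 → do.sar.mo.lat.nar.re:.ˈra:t.fu.spu:g.

7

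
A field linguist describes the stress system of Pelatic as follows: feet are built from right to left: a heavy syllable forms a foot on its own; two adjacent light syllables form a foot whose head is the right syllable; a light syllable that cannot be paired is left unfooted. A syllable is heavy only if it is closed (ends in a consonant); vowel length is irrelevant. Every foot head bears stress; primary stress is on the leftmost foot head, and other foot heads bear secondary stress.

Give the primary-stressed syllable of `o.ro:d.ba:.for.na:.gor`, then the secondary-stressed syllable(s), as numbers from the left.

primary 2, secondary 4, 6

Weights: 1 o L, 2 ro:d H, 3 ba: L, 4 for H, 5 na: L, 6 gor H.
Parse right to left (heavy = foot alone; LL = one foot; stranded L unfooted): o (ˈro:d) ba: (ˈfor) na: (ˈgor).
Foot heads: 2, 4, 6.
Primary stress on the leftmost head = syllable 2.
Secondary stress on 4, 6: o.ˈro:d.ba:.ˌfor.na:.ˌgor.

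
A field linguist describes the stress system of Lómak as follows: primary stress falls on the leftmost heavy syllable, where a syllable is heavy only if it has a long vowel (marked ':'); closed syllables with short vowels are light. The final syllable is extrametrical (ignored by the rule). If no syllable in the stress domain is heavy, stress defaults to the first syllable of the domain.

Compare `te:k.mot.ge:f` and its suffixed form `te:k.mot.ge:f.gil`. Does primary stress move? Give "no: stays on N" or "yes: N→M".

no: stays on 1

Base `te:k.mot.ge:f` (3 syllables):
  The final syllable (3, ge:f) is extrametrical; the stress domain is syllables 1–2.
  Weights: 1 te:k H, 2 mot L.
  Heavy syllables in the domain: 1. The leftmost is syllable 1 (te:k).
  → primary stress on syllable 1.
Suffixed `te:k.mot.ge:f.gil` (4 syllables):
  The final syllable (4, gil) is extrametrical; the stress domain is syllables 1–3.
  Weights: 1 te:k H, 2 mot L, 3 ge:f H.
  Heavy syllables in the domain: 1, 3. The leftmost is syllable 1 (te:k).
  → primary stress on syllable 1.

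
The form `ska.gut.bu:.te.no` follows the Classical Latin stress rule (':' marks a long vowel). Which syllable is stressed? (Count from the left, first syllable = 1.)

Classical Latin: stress the penult if heavy (long vowel or closed), else the antepenult.
Weights: 3 bu: H, 4 te L, 5 no L.
The penult (syllable 4, te) is light, so stress falls on the antepenult (syllable 3, bu:).
Stress on syllable 3: ska.gut.ˈbu:.te.no.

3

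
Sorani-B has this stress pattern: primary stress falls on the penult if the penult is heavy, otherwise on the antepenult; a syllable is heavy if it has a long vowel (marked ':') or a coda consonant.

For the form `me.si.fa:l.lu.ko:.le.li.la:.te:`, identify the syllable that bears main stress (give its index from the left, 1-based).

8

Weights: 7 li L, 8 la: H, 9 te: H.
The penult (syllable 8, la:) is heavy, so it takes stress.
Primary stress: syllable 8 → me.si.fa:l.lu.ko:.le.li.ˈla:.te:.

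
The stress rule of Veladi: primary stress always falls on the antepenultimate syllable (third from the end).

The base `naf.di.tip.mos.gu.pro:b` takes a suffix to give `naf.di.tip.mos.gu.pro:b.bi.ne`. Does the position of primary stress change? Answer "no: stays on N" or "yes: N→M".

Base `naf.di.tip.mos.gu.pro:b` (6 syllables):
  The word has 6 syllables; the antepenultimate syllable (third from the end) is syllable 4 (mos).
  → primary stress on syllable 4.
Suffixed `naf.di.tip.mos.gu.pro:b.bi.ne` (8 syllables):
  The word has 8 syllables; the antepenultimate syllable (third from the end) is syllable 6 (pro:b).
  → primary stress on syllable 6.

yes: 4→6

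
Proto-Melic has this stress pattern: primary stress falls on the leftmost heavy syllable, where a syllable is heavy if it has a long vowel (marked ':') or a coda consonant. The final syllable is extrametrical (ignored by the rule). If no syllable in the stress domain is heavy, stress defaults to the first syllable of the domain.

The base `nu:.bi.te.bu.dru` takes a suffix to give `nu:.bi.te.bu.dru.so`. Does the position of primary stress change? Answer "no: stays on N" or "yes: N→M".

no: stays on 1

Base `nu:.bi.te.bu.dru` (5 syllables):
  The final syllable (5, dru) is extrametrical; the stress domain is syllables 1–4.
  Weights: 1 nu: H, 2 bi L, 3 te L, 4 bu L.
  Heavy syllables in the domain: 1. The leftmost is syllable 1 (nu:).
  → primary stress on syllable 1.
Suffixed `nu:.bi.te.bu.dru.so` (6 syllables):
  The final syllable (6, so) is extrametrical; the stress domain is syllables 1–5.
  Weights: 1 nu: H, 2 bi L, 3 te L, 4 bu L, 5 dru L.
  Heavy syllables in the domain: 1. The leftmost is syllable 1 (nu:).
  → primary stress on syllable 1.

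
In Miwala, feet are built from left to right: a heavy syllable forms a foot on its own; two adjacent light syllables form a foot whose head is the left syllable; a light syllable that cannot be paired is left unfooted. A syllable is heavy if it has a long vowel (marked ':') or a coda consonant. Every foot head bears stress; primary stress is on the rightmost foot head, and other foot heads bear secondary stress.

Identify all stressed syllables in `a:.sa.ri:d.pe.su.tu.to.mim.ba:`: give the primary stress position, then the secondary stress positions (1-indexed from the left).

primary 9, secondary 1, 3, 4, 6, 8

Weights: 1 a: H, 2 sa L, 3 ri:d H, 4 pe L, 5 su L, 6 tu L, 7 to L, 8 mim H, 9 ba: H.
Parse left to right (heavy = foot alone; LL = one foot; stranded L unfooted): (ˈa:) sa (ˈri:d) (ˈpe.su) (ˈtu.to) (ˈmim) (ˈba:).
Foot heads: 1, 3, 4, 6, 8, 9.
Primary stress on the rightmost head = syllable 9.
Secondary stress on 1, 3, 4, 6, 8: ˌa:.sa.ˌri:d.ˌpe.su.ˌtu.to.ˌmim.ˈba:.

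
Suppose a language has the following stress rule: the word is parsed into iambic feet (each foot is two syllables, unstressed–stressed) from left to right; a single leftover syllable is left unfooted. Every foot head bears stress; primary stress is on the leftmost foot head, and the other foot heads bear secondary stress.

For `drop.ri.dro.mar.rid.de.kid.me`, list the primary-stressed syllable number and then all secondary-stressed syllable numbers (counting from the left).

primary 2, secondary 4, 6, 8

Parse left to right into iambic (σˈσ) feet: (drop.ˈri) (dro.ˈmar) (rid.ˈde) (kid.ˈme).
Foot heads (stressed positions): 2, 4, 6, 8.
End Rule Leftmost: primary stress on the leftmost head = syllable 2.
Secondary stress on 4, 6, 8: drop.ˈri.dro.ˌmar.rid.ˌde.kid.ˌme.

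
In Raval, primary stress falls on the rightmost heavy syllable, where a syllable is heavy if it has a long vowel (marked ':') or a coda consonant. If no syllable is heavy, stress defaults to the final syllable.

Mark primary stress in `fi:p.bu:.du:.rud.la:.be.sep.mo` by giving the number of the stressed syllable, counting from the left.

Weights: 1 fi:p H, 2 bu: H, 3 du: H, 4 rud H, 5 la: H, 6 be L, 7 sep H, 8 mo L.
Heavy syllables in the domain: 1, 2, 3, 4, 5, 7. The rightmost is syllable 7 (sep).
Primary stress: syllable 7 → fi:p.bu:.du:.rud.la:.be.ˈsep.mo.

7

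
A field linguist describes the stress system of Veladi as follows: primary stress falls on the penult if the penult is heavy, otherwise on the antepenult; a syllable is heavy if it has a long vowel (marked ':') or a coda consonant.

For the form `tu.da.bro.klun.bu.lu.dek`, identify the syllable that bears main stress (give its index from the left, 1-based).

Weights: 5 bu L, 6 lu L, 7 dek H.
The penult (syllable 6, lu) is light, so stress falls on the antepenult (syllable 5, bu).
Primary stress: syllable 5 → tu.da.bro.klun.ˈbu.lu.dek.

5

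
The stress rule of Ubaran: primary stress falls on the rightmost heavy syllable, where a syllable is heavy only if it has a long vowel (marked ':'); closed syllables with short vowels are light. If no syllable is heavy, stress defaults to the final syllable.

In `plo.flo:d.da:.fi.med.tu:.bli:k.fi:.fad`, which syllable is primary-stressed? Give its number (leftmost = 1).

8

Weights: 1 plo L, 2 flo:d H, 3 da: H, 4 fi L, 5 med L, 6 tu: H, 7 bli:k H, 8 fi: H, 9 fad L.
Heavy syllables in the domain: 2, 3, 6, 7, 8. The rightmost is syllable 8 (fi:).
Primary stress: syllable 8 → plo.flo:d.da:.fi.med.tu:.bli:k.ˈfi:.fad.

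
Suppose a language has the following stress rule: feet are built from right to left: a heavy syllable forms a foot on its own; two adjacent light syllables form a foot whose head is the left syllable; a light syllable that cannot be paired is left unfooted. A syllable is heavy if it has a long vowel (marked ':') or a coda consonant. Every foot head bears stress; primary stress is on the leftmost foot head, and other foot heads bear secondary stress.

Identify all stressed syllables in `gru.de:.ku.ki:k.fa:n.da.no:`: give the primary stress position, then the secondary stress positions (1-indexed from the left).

primary 2, secondary 4, 5, 7

Weights: 1 gru L, 2 de: H, 3 ku L, 4 ki:k H, 5 fa:n H, 6 da L, 7 no: H.
Parse right to left (heavy = foot alone; LL = one foot; stranded L unfooted): gru (ˈde:) ku (ˈki:k) (ˈfa:n) da (ˈno:).
Foot heads: 2, 4, 5, 7.
Primary stress on the leftmost head = syllable 2.
Secondary stress on 4, 5, 7: gru.ˈde:.ku.ˌki:k.ˌfa:n.da.ˌno:.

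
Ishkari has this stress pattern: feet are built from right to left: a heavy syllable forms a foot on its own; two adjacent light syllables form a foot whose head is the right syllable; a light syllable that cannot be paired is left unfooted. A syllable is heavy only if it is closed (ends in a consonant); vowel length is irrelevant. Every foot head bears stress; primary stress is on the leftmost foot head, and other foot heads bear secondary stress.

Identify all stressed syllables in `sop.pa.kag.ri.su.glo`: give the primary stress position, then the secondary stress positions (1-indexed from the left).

primary 1, secondary 3, 6

Weights: 1 sop H, 2 pa L, 3 kag H, 4 ri L, 5 su L, 6 glo L.
Parse right to left (heavy = foot alone; LL = one foot; stranded L unfooted): (ˈsop) pa (ˈkag) ri (su.ˈglo).
Foot heads: 1, 3, 6.
Primary stress on the leftmost head = syllable 1.
Secondary stress on 3, 6: ˈsop.pa.ˌkag.ri.su.ˌglo.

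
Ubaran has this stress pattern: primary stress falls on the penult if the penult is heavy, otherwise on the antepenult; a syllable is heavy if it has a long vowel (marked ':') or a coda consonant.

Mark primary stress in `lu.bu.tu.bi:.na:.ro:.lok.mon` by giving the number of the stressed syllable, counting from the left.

7

Weights: 6 ro: H, 7 lok H, 8 mon H.
The penult (syllable 7, lok) is heavy, so it takes stress.
Primary stress: syllable 7 → lu.bu.tu.bi:.na:.ro:.ˈlok.mon.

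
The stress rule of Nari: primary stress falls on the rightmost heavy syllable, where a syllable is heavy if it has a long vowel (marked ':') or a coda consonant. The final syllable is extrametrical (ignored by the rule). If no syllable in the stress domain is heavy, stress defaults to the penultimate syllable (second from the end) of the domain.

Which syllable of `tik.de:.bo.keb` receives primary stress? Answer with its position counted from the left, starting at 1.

2

The final syllable (4, keb) is extrametrical; the stress domain is syllables 1–3.
Weights: 1 tik H, 2 de: H, 3 bo L.
Heavy syllables in the domain: 1, 2. The rightmost is syllable 2 (de:).
Primary stress: syllable 2 → tik.ˈde:.bo.keb.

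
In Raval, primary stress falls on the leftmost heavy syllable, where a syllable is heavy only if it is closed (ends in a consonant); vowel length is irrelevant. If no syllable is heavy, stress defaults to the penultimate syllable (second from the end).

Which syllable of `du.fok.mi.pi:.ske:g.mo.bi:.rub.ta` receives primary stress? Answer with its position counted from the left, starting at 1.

Weights: 1 du L, 2 fok H, 3 mi L, 4 pi: L, 5 ske:g H, 6 mo L, 7 bi: L, 8 rub H, 9 ta L.
Heavy syllables in the domain: 2, 5, 8. The leftmost is syllable 2 (fok).
Primary stress: syllable 2 → du.ˈfok.mi.pi:.ske:g.mo.bi:.rub.ta.

2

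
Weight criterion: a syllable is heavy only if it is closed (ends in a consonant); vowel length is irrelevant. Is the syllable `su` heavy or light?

light

`su`: short vowel, open (no coda). Open (no coda) → light.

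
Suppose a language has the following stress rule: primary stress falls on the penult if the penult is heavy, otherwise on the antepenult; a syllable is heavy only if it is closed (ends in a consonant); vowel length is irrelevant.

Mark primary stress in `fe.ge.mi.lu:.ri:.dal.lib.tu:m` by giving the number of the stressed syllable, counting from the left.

Weights: 6 dal H, 7 lib H, 8 tu:m H.
The penult (syllable 7, lib) is heavy, so it takes stress.
Primary stress: syllable 7 → fe.ge.mi.lu:.ri:.dal.ˈlib.tu:m.

7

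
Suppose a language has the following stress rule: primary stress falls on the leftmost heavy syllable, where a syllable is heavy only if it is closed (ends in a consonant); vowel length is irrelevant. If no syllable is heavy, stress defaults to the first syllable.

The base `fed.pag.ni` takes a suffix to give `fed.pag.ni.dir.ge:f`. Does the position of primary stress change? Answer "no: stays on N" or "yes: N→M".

no: stays on 1

Base `fed.pag.ni` (3 syllables):
  Weights: 1 fed H, 2 pag H, 3 ni L.
  Heavy syllables in the domain: 1, 2. The leftmost is syllable 1 (fed).
  → primary stress on syllable 1.
Suffixed `fed.pag.ni.dir.ge:f` (5 syllables):
  Weights: 1 fed H, 2 pag H, 3 ni L, 4 dir H, 5 ge:f H.
  Heavy syllables in the domain: 1, 2, 4, 5. The leftmost is syllable 1 (fed).
  → primary stress on syllable 1.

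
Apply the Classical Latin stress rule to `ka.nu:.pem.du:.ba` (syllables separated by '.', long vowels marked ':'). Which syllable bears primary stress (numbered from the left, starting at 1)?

4

Classical Latin: stress the penult if heavy (long vowel or closed), else the antepenult.
Weights: 3 pem H, 4 du: H, 5 ba L.
The penult (syllable 4, du:) is heavy, so it takes stress.
Stress on syllable 4: ka.nu:.pem.ˈdu:.ba.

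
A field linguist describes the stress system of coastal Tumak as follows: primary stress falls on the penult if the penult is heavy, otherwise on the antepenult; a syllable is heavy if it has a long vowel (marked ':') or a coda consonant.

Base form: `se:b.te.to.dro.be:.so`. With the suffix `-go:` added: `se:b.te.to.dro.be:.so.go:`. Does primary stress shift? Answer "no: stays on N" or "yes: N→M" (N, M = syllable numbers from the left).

Base `se:b.te.to.dro.be:.so` (6 syllables):
  Weights: 4 dro L, 5 be: H, 6 so L.
  The penult (syllable 5, be:) is heavy, so it takes stress.
  → primary stress on syllable 5.
Suffixed `se:b.te.to.dro.be:.so.go:` (7 syllables):
  Weights: 5 be: H, 6 so L, 7 go: H.
  The penult (syllable 6, so) is light, so stress falls on the antepenult (syllable 5, be:).
  → primary stress on syllable 5.

no: stays on 5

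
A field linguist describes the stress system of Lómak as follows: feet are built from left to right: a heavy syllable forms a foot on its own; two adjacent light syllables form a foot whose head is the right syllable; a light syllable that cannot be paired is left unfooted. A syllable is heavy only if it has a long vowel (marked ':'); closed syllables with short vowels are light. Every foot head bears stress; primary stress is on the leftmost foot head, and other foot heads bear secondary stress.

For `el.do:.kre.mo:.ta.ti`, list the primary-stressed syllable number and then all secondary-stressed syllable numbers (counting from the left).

Weights: 1 el L, 2 do: H, 3 kre L, 4 mo: H, 5 ta L, 6 ti L.
Parse left to right (heavy = foot alone; LL = one foot; stranded L unfooted): el (ˈdo:) kre (ˈmo:) (ta.ˈti).
Foot heads: 2, 4, 6.
Primary stress on the leftmost head = syllable 2.
Secondary stress on 4, 6: el.ˈdo:.kre.ˌmo:.ta.ˌti.

primary 2, secondary 4, 6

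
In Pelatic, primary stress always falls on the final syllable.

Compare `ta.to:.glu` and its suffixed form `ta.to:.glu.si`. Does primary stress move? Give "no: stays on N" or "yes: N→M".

yes: 3→4

Base `ta.to:.glu` (3 syllables):
  The word has 3 syllables; the final syllable is syllable 3 (glu).
  → primary stress on syllable 3.
Suffixed `ta.to:.glu.si` (4 syllables):
  The word has 4 syllables; the final syllable is syllable 4 (si).
  → primary stress on syllable 4.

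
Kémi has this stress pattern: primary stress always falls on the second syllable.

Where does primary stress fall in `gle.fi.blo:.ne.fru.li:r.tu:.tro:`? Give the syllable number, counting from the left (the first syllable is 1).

2

The word has 8 syllables; the second syllable is syllable 2 (fi).
Primary stress: syllable 2 → gle.ˈfi.blo:.ne.fru.li:r.tu:.tro:.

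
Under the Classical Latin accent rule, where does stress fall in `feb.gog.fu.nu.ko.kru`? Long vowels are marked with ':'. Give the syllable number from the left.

4

Classical Latin: stress the penult if heavy (long vowel or closed), else the antepenult.
Weights: 4 nu L, 5 ko L, 6 kru L.
The penult (syllable 5, ko) is light, so stress falls on the antepenult (syllable 4, nu).
Stress on syllable 4: feb.gog.fu.ˈnu.ko.kru.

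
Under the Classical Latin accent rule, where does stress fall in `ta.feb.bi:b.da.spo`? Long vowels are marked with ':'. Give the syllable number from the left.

Classical Latin: stress the penult if heavy (long vowel or closed), else the antepenult.
Weights: 3 bi:b H, 4 da L, 5 spo L.
The penult (syllable 4, da) is light, so stress falls on the antepenult (syllable 3, bi:b).
Stress on syllable 3: ta.feb.ˈbi:b.da.spo.

3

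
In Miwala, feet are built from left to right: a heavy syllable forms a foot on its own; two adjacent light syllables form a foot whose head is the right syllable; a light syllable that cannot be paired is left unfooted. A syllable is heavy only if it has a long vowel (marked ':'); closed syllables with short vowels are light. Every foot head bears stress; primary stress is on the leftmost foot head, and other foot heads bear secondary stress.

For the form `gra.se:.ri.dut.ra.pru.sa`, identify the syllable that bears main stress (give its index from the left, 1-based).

2

Weights: 1 gra L, 2 se: H, 3 ri L, 4 dut L, 5 ra L, 6 pru L, 7 sa L.
Parse left to right (heavy = foot alone; LL = one foot; stranded L unfooted): gra (ˈse:) (ri.ˈdut) (ra.ˈpru) sa.
Foot heads: 2, 4, 6.
Primary stress on the leftmost head = syllable 2.
Primary stress: syllable 2 → gra.ˈse:.ri.dut.ra.pru.sa.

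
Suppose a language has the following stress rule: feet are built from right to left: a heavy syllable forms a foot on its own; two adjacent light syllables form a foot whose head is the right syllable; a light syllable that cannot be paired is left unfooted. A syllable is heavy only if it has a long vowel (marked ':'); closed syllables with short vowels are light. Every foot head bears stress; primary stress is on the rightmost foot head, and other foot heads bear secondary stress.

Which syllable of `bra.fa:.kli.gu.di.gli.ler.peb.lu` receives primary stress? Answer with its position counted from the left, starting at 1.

Weights: 1 bra L, 2 fa: H, 3 kli L, 4 gu L, 5 di L, 6 gli L, 7 ler L, 8 peb L, 9 lu L.
Parse right to left (heavy = foot alone; LL = one foot; stranded L unfooted): bra (ˈfa:) kli (gu.ˈdi) (gli.ˈler) (peb.ˈlu).
Foot heads: 2, 5, 7, 9.
Primary stress on the rightmost head = syllable 9.
Primary stress: syllable 9 → bra.fa:.kli.gu.di.gli.ler.peb.ˈlu.

9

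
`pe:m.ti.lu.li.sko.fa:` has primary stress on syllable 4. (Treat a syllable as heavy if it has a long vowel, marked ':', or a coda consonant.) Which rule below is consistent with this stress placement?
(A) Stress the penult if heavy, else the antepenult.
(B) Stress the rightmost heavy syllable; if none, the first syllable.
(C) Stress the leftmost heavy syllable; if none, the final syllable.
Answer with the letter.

Rule A → syllable 4 ✓.
Rule B → syllable 6 (observed: 4).
Rule C → syllable 1 (observed: 4).

A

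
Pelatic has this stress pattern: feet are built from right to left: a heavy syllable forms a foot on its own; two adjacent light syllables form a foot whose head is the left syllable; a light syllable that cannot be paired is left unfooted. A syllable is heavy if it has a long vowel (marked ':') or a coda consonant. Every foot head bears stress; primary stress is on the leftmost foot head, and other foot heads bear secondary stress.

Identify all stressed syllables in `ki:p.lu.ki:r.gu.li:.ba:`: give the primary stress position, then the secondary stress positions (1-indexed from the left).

primary 1, secondary 3, 5, 6

Weights: 1 ki:p H, 2 lu L, 3 ki:r H, 4 gu L, 5 li: H, 6 ba: H.
Parse right to left (heavy = foot alone; LL = one foot; stranded L unfooted): (ˈki:p) lu (ˈki:r) gu (ˈli:) (ˈba:).
Foot heads: 1, 3, 5, 6.
Primary stress on the leftmost head = syllable 1.
Secondary stress on 3, 5, 6: ˈki:p.lu.ˌki:r.gu.ˌli:.ˌba:.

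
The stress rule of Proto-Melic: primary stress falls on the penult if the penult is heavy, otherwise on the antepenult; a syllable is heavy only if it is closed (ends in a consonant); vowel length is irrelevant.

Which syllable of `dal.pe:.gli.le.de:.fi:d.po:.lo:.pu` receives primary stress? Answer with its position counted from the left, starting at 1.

Weights: 7 po: L, 8 lo: L, 9 pu L.
The penult (syllable 8, lo:) is light, so stress falls on the antepenult (syllable 7, po:).
Primary stress: syllable 7 → dal.pe:.gli.le.de:.fi:d.ˈpo:.lo:.pu.

7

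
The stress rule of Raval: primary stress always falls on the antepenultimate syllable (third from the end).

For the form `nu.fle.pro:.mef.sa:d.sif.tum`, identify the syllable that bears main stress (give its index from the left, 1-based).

5

The word has 7 syllables; the antepenultimate syllable (third from the end) is syllable 5 (sa:d).
Primary stress: syllable 5 → nu.fle.pro:.mef.ˈsa:d.sif.tum.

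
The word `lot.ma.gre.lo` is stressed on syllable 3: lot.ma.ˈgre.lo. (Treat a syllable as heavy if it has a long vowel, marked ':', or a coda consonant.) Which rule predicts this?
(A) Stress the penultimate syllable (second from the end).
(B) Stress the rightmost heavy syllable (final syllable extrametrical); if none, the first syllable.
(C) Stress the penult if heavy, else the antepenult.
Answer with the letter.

Rule A → syllable 3 ✓.
Rule B → syllable 1 (observed: 3).
Rule C → syllable 2 (observed: 3).

A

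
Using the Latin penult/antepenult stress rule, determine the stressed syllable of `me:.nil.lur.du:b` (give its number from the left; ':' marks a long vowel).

3

Classical Latin: stress the penult if heavy (long vowel or closed), else the antepenult.
Weights: 2 nil H, 3 lur H, 4 du:b H.
The penult (syllable 3, lur) is heavy, so it takes stress.
Stress on syllable 3: me:.nil.ˈlur.du:b.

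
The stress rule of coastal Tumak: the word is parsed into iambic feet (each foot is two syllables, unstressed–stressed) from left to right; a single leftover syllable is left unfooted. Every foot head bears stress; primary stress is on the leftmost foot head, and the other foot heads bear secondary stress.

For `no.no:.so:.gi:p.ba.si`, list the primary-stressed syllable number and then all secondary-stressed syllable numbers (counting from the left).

Parse left to right into iambic (σˈσ) feet: (no.ˈno:) (so:.ˈgi:p) (ba.ˈsi).
Foot heads (stressed positions): 2, 4, 6.
End Rule Leftmost: primary stress on the leftmost head = syllable 2.
Secondary stress on 4, 6: no.ˈno:.so:.ˌgi:p.ba.ˌsi.

primary 2, secondary 4, 6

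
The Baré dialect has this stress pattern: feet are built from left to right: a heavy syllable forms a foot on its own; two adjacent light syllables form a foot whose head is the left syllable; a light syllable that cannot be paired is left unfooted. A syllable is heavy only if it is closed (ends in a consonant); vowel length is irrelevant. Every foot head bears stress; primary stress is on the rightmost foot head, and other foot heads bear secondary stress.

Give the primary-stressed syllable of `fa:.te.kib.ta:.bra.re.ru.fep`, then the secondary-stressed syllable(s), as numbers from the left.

primary 8, secondary 1, 3, 4, 6

Weights: 1 fa: L, 2 te L, 3 kib H, 4 ta: L, 5 bra L, 6 re L, 7 ru L, 8 fep H.
Parse left to right (heavy = foot alone; LL = one foot; stranded L unfooted): (ˈfa:.te) (ˈkib) (ˈta:.bra) (ˈre.ru) (ˈfep).
Foot heads: 1, 3, 4, 6, 8.
Primary stress on the rightmost head = syllable 8.
Secondary stress on 1, 3, 4, 6: ˌfa:.te.ˌkib.ˌta:.bra.ˌre.ru.ˈfep.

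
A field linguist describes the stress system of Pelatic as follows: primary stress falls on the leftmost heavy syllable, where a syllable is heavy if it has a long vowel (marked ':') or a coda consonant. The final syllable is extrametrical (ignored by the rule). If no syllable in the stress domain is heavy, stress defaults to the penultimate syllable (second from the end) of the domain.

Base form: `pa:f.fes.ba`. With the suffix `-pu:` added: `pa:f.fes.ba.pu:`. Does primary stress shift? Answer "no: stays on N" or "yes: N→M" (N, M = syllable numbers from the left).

no: stays on 1

Base `pa:f.fes.ba` (3 syllables):
  The final syllable (3, ba) is extrametrical; the stress domain is syllables 1–2.
  Weights: 1 pa:f H, 2 fes H.
  Heavy syllables in the domain: 1, 2. The leftmost is syllable 1 (pa:f).
  → primary stress on syllable 1.
Suffixed `pa:f.fes.ba.pu:` (4 syllables):
  The final syllable (4, pu:) is extrametrical; the stress domain is syllables 1–3.
  Weights: 1 pa:f H, 2 fes H, 3 ba L.
  Heavy syllables in the domain: 1, 2. The leftmost is syllable 1 (pa:f).
  → primary stress on syllable 1.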